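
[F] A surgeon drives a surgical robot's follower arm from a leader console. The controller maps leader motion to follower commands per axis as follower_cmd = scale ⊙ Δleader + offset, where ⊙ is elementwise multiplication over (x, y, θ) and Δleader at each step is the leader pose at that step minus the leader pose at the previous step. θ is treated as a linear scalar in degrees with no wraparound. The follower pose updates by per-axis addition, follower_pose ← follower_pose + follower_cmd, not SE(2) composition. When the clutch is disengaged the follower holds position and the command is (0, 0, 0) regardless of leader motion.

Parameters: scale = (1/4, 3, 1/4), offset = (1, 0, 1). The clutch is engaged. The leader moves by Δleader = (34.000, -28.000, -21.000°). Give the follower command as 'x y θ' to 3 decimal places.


axis x: 1/4·34.000 + 1 = 9.500
axis y: 3·-28.000 + 0 = -84.000
axis θ: 1/4·-21.000 + 1 = -4.250

9.500 -84.000 -4.250


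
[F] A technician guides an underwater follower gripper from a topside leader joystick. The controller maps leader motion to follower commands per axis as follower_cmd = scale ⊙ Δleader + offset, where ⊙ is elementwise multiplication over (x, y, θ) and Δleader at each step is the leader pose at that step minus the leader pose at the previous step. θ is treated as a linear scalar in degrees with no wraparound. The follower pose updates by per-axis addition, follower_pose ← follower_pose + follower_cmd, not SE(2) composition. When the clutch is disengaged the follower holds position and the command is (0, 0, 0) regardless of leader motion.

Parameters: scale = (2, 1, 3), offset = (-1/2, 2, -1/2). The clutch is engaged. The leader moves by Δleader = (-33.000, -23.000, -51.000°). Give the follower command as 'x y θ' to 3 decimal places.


axis x: 2·-33.000 + -1/2 = -66.500
axis y: 1·-23.000 + 2 = -21.000
axis θ: 3·-51.000 + -1/2 = -153.500

-66.500 -21.000 -153.500


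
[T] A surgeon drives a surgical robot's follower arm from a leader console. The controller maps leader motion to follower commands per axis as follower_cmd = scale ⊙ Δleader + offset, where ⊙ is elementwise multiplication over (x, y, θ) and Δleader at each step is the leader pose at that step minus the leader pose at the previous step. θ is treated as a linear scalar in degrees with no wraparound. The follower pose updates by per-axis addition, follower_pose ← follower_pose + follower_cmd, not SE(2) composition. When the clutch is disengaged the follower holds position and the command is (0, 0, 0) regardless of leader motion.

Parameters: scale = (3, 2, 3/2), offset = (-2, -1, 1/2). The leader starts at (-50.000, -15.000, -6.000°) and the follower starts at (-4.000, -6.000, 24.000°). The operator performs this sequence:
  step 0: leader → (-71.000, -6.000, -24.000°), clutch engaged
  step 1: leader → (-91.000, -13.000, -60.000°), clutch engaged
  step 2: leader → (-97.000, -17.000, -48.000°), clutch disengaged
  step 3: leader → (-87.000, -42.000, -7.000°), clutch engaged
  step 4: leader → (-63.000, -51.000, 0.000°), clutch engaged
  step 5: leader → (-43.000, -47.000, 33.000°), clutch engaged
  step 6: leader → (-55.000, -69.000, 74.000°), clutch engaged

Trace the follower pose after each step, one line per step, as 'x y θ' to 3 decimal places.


step 0: Δleader=(-21.000, 9.000, -18.000°), engaged; cmd=(-65.000, 17.000, -26.500°) → follower=(-69.000, 11.000, -2.500°)
step 1: Δleader=(-20.000, -7.000, -36.000°), engaged; cmd=(-62.000, -15.000, -53.500°) → follower=(-131.000, -4.000, -56.000°)
step 2: Δleader=(-6.000, -4.000, 12.000°), disengaged; cmd=(0,0,0) → follower holds at (-131.000, -4.000, -56.000°)
step 3: Δleader=(10.000, -25.000, 41.000°), engaged; cmd=(28.000, -51.000, 62.000°) → follower=(-103.000, -55.000, 6.000°)
step 4: Δleader=(24.000, -9.000, 7.000°), engaged; cmd=(70.000, -19.000, 11.000°) → follower=(-33.000, -74.000, 17.000°)
step 5: Δleader=(20.000, 4.000, 33.000°), engaged; cmd=(58.000, 7.000, 50.000°) → follower=(25.000, -67.000, 67.000°)
step 6: Δleader=(-12.000, -22.000, 41.000°), engaged; cmd=(-38.000, -45.000, 62.000°) → follower=(-13.000, -112.000, 129.000°)

-69.000 11.000 -2.500
-131.000 -4.000 -56.000
-131.000 -4.000 -56.000
-103.000 -55.000 6.000
-33.000 -74.000 17.000
25.000 -67.000 67.000
-13.000 -112.000 129.000


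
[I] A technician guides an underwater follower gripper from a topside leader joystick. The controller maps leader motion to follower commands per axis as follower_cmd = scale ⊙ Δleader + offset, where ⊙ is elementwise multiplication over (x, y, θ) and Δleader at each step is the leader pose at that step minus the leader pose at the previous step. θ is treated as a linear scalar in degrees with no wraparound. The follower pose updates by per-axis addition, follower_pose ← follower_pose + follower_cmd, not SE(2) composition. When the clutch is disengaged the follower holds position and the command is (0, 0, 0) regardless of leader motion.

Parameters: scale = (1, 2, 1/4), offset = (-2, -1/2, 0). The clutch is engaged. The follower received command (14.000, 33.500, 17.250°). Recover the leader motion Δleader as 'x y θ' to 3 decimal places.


axis x: (14.000 − -2) / (1) = 16.000
axis y: (33.500 − -1/2) / (2) = 17.000
axis θ: (17.250 − 0) / (1/4) = 69.000

16.000 17.000 69.000


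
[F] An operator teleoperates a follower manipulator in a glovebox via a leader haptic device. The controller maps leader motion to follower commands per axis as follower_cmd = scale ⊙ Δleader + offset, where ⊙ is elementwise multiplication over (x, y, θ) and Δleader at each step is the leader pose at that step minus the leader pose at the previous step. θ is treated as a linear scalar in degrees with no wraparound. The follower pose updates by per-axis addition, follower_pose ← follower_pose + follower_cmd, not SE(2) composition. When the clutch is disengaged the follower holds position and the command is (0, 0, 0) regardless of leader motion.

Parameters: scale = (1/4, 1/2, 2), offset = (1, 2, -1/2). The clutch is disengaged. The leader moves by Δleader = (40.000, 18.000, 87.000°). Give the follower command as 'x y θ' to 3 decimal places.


0.000 0.000 0.000

clutch disengaged → follower holds; cmd = (0, 0, 0)


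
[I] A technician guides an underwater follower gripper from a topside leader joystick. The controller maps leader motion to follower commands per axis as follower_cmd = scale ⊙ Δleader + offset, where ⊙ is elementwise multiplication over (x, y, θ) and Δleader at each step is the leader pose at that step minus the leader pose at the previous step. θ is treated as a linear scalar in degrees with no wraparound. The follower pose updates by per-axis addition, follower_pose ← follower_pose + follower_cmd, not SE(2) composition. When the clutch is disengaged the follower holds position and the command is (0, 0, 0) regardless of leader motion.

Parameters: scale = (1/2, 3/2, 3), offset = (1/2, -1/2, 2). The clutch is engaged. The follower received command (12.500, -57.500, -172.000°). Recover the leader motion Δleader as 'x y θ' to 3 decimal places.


24.000 -38.000 -58.000

axis x: (12.500 − 1/2) / (1/2) = 24.000
axis y: (-57.500 − -1/2) / (3/2) = -38.000
axis θ: (-172.000 − 2) / (3) = -58.000


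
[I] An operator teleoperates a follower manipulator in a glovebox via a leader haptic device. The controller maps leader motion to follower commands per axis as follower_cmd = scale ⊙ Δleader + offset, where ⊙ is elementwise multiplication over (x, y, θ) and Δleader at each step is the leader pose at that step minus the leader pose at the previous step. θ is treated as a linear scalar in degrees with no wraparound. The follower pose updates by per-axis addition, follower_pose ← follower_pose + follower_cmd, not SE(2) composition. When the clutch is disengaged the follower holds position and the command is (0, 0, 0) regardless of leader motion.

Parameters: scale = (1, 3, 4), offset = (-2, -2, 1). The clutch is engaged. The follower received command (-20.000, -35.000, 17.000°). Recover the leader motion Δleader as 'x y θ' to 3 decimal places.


axis x: (-20.000 − -2) / (1) = -18.000
axis y: (-35.000 − -2) / (3) = -11.000
axis θ: (17.000 − 1) / (4) = 4.000

-18.000 -11.000 4.000


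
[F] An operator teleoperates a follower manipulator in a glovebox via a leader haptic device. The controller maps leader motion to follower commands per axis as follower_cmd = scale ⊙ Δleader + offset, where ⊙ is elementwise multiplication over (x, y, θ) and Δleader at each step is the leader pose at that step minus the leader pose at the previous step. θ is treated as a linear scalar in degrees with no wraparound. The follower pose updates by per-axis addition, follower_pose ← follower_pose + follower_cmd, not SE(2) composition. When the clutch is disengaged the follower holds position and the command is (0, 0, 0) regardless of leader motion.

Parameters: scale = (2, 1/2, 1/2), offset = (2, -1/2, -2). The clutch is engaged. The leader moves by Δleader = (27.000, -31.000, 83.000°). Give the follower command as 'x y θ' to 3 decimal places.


56.000 -16.000 39.500

axis x: 2·27.000 + 2 = 56.000
axis y: 1/2·-31.000 + -1/2 = -16.000
axis θ: 1/2·83.000 + -2 = 39.500


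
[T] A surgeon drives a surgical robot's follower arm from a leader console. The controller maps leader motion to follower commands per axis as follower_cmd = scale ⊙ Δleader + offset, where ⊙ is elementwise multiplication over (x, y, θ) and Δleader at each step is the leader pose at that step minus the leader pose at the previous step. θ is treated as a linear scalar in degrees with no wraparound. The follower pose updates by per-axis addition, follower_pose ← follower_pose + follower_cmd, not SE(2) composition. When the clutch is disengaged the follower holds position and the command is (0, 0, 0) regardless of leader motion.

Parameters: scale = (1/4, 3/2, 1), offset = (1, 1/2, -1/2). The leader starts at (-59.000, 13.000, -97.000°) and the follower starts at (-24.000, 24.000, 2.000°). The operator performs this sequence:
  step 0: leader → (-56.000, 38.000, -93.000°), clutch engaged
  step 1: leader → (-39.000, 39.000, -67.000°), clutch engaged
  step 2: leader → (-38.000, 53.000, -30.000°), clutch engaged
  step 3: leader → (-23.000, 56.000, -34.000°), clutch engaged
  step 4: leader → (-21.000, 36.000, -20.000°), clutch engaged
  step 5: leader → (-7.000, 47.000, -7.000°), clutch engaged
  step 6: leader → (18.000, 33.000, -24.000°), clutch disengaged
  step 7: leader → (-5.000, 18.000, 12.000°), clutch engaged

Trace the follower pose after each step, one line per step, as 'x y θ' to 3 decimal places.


step 0: Δleader=(3.000, 25.000, 4.000°), engaged; cmd=(1.750, 38.000, 3.500°) → follower=(-22.250, 62.000, 5.500°)
step 1: Δleader=(17.000, 1.000, 26.000°), engaged; cmd=(5.250, 2.000, 25.500°) → follower=(-17.000, 64.000, 31.000°)
step 2: Δleader=(1.000, 14.000, 37.000°), engaged; cmd=(1.250, 21.500, 36.500°) → follower=(-15.750, 85.500, 67.500°)
step 3: Δleader=(15.000, 3.000, -4.000°), engaged; cmd=(4.750, 5.000, -4.500°) → follower=(-11.000, 90.500, 63.000°)
step 4: Δleader=(2.000, -20.000, 14.000°), engaged; cmd=(1.500, -29.500, 13.500°) → follower=(-9.500, 61.000, 76.500°)
step 5: Δleader=(14.000, 11.000, 13.000°), engaged; cmd=(4.500, 17.000, 12.500°) → follower=(-5.000, 78.000, 89.000°)
step 6: Δleader=(25.000, -14.000, -17.000°), disengaged; cmd=(0,0,0) → follower holds at (-5.000, 78.000, 89.000°)
step 7: Δleader=(-23.000, -15.000, 36.000°), engaged; cmd=(-4.750, -22.000, 35.500°) → follower=(-9.750, 56.000, 124.500°)

-22.250 62.000 5.500
-17.000 64.000 31.000
-15.750 85.500 67.500
-11.000 90.500 63.000
-9.500 61.000 76.500
-5.000 78.000 89.000
-5.000 78.000 89.000
-9.750 56.000 124.500


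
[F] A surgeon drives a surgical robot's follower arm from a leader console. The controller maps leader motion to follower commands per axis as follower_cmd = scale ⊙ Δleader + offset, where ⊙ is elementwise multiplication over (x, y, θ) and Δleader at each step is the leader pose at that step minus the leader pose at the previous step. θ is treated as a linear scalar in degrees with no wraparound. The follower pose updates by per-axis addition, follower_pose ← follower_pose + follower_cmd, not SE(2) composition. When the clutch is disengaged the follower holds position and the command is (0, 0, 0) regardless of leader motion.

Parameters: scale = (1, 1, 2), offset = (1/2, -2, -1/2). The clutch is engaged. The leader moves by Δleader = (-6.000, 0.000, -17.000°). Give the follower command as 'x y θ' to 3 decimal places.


-5.500 -2.000 -34.500

axis x: 1·-6.000 + 1/2 = -5.500
axis y: 1·0.000 + -2 = -2.000
axis θ: 2·-17.000 + -1/2 = -34.500


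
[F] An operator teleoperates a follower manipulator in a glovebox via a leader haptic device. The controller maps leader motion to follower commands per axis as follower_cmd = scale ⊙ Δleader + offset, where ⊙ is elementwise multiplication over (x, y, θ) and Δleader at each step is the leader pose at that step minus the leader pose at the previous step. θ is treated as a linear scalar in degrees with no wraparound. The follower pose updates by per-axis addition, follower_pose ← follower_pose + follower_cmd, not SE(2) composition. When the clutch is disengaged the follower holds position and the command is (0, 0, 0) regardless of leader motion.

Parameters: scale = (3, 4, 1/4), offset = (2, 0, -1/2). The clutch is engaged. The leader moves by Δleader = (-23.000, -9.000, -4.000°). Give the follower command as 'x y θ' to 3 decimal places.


axis x: 3·-23.000 + 2 = -67.000
axis y: 4·-9.000 + 0 = -36.000
axis θ: 1/4·-4.000 + -1/2 = -1.500

-67.000 -36.000 -1.500


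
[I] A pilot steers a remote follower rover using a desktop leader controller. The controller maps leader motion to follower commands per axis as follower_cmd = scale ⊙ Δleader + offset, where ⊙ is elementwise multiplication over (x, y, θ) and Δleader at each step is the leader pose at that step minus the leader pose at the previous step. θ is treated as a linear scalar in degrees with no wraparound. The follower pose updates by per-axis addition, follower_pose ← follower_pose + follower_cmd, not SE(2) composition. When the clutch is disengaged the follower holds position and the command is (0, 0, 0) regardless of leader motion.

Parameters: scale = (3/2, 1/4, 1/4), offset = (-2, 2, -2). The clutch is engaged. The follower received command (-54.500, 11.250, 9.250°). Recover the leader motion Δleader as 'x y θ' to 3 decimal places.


-35.000 37.000 45.000

axis x: (-54.500 − -2) / (3/2) = -35.000
axis y: (11.250 − 2) / (1/4) = 37.000
axis θ: (9.250 − -2) / (1/4) = 45.000


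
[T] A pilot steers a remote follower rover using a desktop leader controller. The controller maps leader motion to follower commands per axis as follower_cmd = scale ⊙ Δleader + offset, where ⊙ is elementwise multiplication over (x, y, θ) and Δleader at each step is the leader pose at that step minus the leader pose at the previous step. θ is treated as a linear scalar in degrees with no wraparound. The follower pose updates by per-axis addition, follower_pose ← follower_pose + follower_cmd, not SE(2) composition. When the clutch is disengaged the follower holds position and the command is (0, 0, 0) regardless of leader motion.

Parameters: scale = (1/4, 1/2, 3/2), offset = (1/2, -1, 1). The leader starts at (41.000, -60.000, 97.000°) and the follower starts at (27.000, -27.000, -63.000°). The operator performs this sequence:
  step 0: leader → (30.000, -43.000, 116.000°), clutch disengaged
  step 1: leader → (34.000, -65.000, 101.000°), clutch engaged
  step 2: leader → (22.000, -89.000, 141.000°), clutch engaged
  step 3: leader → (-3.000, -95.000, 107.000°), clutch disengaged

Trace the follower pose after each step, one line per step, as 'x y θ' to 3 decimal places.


27.000 -27.000 -63.000
28.500 -39.000 -84.500
26.000 -52.000 -23.500
26.000 -52.000 -23.500

step 0: Δleader=(-11.000, 17.000, 19.000°), disengaged; cmd=(0,0,0) → follower holds at (27.000, -27.000, -63.000°)
step 1: Δleader=(4.000, -22.000, -15.000°), engaged; cmd=(1.500, -12.000, -21.500°) → follower=(28.500, -39.000, -84.500°)
step 2: Δleader=(-12.000, -24.000, 40.000°), engaged; cmd=(-2.500, -13.000, 61.000°) → follower=(26.000, -52.000, -23.500°)
step 3: Δleader=(-25.000, -6.000, -34.000°), disengaged; cmd=(0,0,0) → follower holds at (26.000, -52.000, -23.500°)


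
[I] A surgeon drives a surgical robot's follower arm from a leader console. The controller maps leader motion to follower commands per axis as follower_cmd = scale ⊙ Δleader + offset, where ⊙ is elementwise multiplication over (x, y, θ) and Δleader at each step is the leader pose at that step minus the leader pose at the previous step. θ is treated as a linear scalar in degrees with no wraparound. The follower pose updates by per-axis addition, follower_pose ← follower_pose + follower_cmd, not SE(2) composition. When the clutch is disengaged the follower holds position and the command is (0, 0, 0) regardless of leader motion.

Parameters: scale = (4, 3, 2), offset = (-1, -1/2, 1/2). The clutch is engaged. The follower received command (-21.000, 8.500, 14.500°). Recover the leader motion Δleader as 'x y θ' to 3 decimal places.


-5.000 3.000 7.000

axis x: (-21.000 − -1) / (4) = -5.000
axis y: (8.500 − -1/2) / (3) = 3.000
axis θ: (14.500 − 1/2) / (2) = 7.000


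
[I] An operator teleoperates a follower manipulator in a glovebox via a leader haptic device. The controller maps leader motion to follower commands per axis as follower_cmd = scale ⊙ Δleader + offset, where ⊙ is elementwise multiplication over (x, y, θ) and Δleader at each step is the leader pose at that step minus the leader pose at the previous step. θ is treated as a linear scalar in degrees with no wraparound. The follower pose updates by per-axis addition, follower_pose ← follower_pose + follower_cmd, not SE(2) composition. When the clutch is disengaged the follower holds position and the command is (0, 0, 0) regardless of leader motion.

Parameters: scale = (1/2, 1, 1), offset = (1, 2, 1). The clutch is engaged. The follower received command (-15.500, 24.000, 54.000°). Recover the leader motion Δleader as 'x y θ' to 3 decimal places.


-33.000 22.000 53.000

axis x: (-15.500 − 1) / (1/2) = -33.000
axis y: (24.000 − 2) / (1) = 22.000
axis θ: (54.000 − 1) / (1) = 53.000


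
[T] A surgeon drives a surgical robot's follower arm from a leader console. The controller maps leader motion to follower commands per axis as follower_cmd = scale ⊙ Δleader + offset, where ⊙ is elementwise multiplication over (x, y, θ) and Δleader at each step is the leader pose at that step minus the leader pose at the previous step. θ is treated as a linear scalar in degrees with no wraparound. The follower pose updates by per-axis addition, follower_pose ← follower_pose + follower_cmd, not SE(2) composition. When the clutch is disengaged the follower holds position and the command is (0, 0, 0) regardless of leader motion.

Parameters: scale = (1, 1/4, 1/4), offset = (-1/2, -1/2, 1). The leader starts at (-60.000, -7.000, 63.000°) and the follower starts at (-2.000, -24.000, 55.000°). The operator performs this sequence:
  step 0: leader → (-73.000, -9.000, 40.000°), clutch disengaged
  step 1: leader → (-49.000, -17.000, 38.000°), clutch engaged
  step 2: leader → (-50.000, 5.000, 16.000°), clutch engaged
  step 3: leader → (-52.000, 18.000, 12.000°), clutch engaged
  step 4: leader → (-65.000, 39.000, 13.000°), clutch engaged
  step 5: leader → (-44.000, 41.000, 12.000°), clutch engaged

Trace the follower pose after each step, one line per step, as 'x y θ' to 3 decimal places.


-2.000 -24.000 55.000
21.500 -26.500 55.500
20.000 -21.500 51.000
17.500 -18.750 51.000
4.000 -14.000 52.250
24.500 -14.000 53.000

step 0: Δleader=(-13.000, -2.000, -23.000°), disengaged; cmd=(0,0,0) → follower holds at (-2.000, -24.000, 55.000°)
step 1: Δleader=(24.000, -8.000, -2.000°), engaged; cmd=(23.500, -2.500, 0.500°) → follower=(21.500, -26.500, 55.500°)
step 2: Δleader=(-1.000, 22.000, -22.000°), engaged; cmd=(-1.500, 5.000, -4.500°) → follower=(20.000, -21.500, 51.000°)
step 3: Δleader=(-2.000, 13.000, -4.000°), engaged; cmd=(-2.500, 2.750, 0.000°) → follower=(17.500, -18.750, 51.000°)
step 4: Δleader=(-13.000, 21.000, 1.000°), engaged; cmd=(-13.500, 4.750, 1.250°) → follower=(4.000, -14.000, 52.250°)
step 5: Δleader=(21.000, 2.000, -1.000°), engaged; cmd=(20.500, 0.000, 0.750°) → follower=(24.500, -14.000, 53.000°)


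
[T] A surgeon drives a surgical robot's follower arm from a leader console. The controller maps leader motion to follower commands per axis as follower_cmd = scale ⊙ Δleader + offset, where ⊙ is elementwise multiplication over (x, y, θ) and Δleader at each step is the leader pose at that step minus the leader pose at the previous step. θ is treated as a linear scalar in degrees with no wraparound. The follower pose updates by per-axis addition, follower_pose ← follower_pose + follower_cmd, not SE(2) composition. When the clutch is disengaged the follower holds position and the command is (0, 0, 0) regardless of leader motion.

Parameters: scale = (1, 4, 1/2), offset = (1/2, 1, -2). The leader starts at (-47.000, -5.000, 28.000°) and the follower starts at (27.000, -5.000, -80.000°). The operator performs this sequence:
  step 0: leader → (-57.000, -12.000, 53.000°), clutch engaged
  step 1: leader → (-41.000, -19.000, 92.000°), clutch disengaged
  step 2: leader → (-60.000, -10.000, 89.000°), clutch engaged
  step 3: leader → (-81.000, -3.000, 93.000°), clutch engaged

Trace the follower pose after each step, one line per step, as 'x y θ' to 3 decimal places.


17.500 -32.000 -69.500
17.500 -32.000 -69.500
-1.000 5.000 -73.000
-21.500 34.000 -73.000

step 0: Δleader=(-10.000, -7.000, 25.000°), engaged; cmd=(-9.500, -27.000, 10.500°) → follower=(17.500, -32.000, -69.500°)
step 1: Δleader=(16.000, -7.000, 39.000°), disengaged; cmd=(0,0,0) → follower holds at (17.500, -32.000, -69.500°)
step 2: Δleader=(-19.000, 9.000, -3.000°), engaged; cmd=(-18.500, 37.000, -3.500°) → follower=(-1.000, 5.000, -73.000°)
step 3: Δleader=(-21.000, 7.000, 4.000°), engaged; cmd=(-20.500, 29.000, 0.000°) → follower=(-21.500, 34.000, -73.000°)


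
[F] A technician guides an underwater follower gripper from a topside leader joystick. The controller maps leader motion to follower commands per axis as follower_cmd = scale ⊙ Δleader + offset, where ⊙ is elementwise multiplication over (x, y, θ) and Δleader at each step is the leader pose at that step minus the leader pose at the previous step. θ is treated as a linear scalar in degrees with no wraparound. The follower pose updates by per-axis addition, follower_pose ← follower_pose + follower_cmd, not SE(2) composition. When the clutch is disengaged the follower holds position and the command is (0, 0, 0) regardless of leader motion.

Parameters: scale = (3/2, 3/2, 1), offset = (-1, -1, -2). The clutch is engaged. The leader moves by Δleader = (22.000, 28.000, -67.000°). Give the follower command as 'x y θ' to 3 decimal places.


axis x: 3/2·22.000 + -1 = 32.000
axis y: 3/2·28.000 + -1 = 41.000
axis θ: 1·-67.000 + -2 = -69.000

32.000 41.000 -69.000


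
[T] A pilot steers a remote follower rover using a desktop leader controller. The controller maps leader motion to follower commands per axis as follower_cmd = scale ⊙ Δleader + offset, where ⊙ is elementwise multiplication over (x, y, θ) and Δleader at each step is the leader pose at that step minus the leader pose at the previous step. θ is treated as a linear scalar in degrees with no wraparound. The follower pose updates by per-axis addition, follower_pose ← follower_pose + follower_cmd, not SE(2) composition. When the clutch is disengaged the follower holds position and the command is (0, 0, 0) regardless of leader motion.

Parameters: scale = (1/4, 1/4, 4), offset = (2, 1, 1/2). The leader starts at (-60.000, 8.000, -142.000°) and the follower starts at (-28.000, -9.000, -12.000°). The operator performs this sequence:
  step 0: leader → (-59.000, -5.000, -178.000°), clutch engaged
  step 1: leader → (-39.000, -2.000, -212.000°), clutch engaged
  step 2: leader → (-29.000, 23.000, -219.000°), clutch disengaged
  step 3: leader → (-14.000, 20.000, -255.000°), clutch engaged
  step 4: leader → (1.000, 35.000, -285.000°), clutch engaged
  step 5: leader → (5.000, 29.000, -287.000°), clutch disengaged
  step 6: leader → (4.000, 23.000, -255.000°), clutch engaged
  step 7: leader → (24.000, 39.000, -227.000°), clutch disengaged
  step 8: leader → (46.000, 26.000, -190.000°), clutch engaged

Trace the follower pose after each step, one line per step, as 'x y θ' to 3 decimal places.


-25.750 -11.250 -155.500
-18.750 -9.500 -291.000
-18.750 -9.500 -291.000
-13.000 -9.250 -434.500
-7.250 -4.500 -554.000
-7.250 -4.500 -554.000
-5.500 -5.000 -425.500
-5.500 -5.000 -425.500
2.000 -7.250 -277.000

step 0: Δleader=(1.000, -13.000, -36.000°), engaged; cmd=(2.250, -2.250, -143.500°) → follower=(-25.750, -11.250, -155.500°)
step 1: Δleader=(20.000, 3.000, -34.000°), engaged; cmd=(7.000, 1.750, -135.500°) → follower=(-18.750, -9.500, -291.000°)
step 2: Δleader=(10.000, 25.000, -7.000°), disengaged; cmd=(0,0,0) → follower holds at (-18.750, -9.500, -291.000°)
step 3: Δleader=(15.000, -3.000, -36.000°), engaged; cmd=(5.750, 0.250, -143.500°) → follower=(-13.000, -9.250, -434.500°)
step 4: Δleader=(15.000, 15.000, -30.000°), engaged; cmd=(5.750, 4.750, -119.500°) → follower=(-7.250, -4.500, -554.000°)
step 5: Δleader=(4.000, -6.000, -2.000°), disengaged; cmd=(0,0,0) → follower holds at (-7.250, -4.500, -554.000°)
step 6: Δleader=(-1.000, -6.000, 32.000°), engaged; cmd=(1.750, -0.500, 128.500°) → follower=(-5.500, -5.000, -425.500°)
step 7: Δleader=(20.000, 16.000, 28.000°), disengaged; cmd=(0,0,0) → follower holds at (-5.500, -5.000, -425.500°)
step 8: Δleader=(22.000, -13.000, 37.000°), engaged; cmd=(7.500, -2.250, 148.500°) → follower=(2.000, -7.250, -277.000°)


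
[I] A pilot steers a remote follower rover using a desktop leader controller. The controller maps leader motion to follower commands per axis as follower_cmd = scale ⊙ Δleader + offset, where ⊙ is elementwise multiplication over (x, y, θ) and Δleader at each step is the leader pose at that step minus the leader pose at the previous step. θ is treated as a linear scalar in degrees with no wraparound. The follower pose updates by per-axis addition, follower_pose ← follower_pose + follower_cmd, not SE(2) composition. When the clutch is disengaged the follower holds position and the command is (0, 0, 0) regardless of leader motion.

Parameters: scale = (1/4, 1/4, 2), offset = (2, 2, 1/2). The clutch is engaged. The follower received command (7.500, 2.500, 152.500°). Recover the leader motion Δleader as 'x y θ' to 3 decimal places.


22.000 2.000 76.000

axis x: (7.500 − 2) / (1/4) = 22.000
axis y: (2.500 − 2) / (1/4) = 2.000
axis θ: (152.500 − 1/2) / (2) = 76.000


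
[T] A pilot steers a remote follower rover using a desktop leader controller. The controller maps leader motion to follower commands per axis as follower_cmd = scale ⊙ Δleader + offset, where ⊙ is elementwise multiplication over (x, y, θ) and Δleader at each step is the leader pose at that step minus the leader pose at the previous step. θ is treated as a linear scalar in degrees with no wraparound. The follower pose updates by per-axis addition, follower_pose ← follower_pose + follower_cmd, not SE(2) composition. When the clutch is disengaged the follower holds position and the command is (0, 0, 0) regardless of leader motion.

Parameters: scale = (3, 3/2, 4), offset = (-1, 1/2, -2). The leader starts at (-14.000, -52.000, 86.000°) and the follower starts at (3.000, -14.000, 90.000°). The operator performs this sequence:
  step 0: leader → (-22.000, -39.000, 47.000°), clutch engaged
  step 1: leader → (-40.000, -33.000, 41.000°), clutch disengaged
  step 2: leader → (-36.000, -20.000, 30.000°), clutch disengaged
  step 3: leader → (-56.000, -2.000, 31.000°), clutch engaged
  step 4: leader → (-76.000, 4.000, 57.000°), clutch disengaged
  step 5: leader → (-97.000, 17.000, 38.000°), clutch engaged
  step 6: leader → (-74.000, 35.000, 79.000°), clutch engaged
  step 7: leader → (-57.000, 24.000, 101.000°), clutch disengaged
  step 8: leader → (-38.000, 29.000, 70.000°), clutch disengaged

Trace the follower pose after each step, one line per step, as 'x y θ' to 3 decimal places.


step 0: Δleader=(-8.000, 13.000, -39.000°), engaged; cmd=(-25.000, 20.000, -158.000°) → follower=(-22.000, 6.000, -68.000°)
step 1: Δleader=(-18.000, 6.000, -6.000°), disengaged; cmd=(0,0,0) → follower holds at (-22.000, 6.000, -68.000°)
step 2: Δleader=(4.000, 13.000, -11.000°), disengaged; cmd=(0,0,0) → follower holds at (-22.000, 6.000, -68.000°)
step 3: Δleader=(-20.000, 18.000, 1.000°), engaged; cmd=(-61.000, 27.500, 2.000°) → follower=(-83.000, 33.500, -66.000°)
step 4: Δleader=(-20.000, 6.000, 26.000°), disengaged; cmd=(0,0,0) → follower holds at (-83.000, 33.500, -66.000°)
step 5: Δleader=(-21.000, 13.000, -19.000°), engaged; cmd=(-64.000, 20.000, -78.000°) → follower=(-147.000, 53.500, -144.000°)
step 6: Δleader=(23.000, 18.000, 41.000°), engaged; cmd=(68.000, 27.500, 162.000°) → follower=(-79.000, 81.000, 18.000°)
step 7: Δleader=(17.000, -11.000, 22.000°), disengaged; cmd=(0,0,0) → follower holds at (-79.000, 81.000, 18.000°)
step 8: Δleader=(19.000, 5.000, -31.000°), disengaged; cmd=(0,0,0) → follower holds at (-79.000, 81.000, 18.000°)

-22.000 6.000 -68.000
-22.000 6.000 -68.000
-22.000 6.000 -68.000
-83.000 33.500 -66.000
-83.000 33.500 -66.000
-147.000 53.500 -144.000
-79.000 81.000 18.000
-79.000 81.000 18.000
-79.000 81.000 18.000


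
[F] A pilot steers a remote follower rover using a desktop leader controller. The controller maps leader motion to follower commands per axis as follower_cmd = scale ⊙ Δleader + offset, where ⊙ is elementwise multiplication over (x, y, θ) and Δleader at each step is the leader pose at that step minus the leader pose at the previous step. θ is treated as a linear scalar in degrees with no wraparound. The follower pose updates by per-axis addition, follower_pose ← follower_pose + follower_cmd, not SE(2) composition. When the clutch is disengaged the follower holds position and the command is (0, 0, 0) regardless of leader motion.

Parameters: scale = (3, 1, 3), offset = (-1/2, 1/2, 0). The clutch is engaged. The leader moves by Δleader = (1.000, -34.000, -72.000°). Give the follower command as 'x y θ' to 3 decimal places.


axis x: 3·1.000 + -1/2 = 2.500
axis y: 1·-34.000 + 1/2 = -33.500
axis θ: 3·-72.000 + 0 = -216.000

2.500 -33.500 -216.000


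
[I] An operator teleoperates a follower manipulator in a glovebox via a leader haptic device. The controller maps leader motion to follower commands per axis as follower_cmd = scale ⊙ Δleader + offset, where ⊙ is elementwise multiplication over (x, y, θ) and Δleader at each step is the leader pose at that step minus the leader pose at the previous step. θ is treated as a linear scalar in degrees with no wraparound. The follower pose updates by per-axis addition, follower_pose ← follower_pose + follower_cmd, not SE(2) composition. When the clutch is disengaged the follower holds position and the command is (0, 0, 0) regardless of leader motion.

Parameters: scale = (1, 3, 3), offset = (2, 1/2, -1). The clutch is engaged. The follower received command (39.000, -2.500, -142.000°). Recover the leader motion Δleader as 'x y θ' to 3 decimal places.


axis x: (39.000 − 2) / (1) = 37.000
axis y: (-2.500 − 1/2) / (3) = -1.000
axis θ: (-142.000 − -1) / (3) = -47.000

37.000 -1.000 -47.000


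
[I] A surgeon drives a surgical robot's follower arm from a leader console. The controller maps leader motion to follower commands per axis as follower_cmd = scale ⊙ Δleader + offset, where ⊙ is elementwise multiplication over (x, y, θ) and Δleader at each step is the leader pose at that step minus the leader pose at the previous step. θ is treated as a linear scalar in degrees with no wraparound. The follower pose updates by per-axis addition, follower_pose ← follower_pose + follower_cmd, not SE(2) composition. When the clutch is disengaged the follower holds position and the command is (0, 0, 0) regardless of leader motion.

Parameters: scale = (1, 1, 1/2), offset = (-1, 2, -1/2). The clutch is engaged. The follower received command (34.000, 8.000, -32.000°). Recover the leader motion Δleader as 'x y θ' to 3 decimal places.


35.000 6.000 -63.000

axis x: (34.000 − -1) / (1) = 35.000
axis y: (8.000 − 2) / (1) = 6.000
axis θ: (-32.000 − -1/2) / (1/2) = -63.000


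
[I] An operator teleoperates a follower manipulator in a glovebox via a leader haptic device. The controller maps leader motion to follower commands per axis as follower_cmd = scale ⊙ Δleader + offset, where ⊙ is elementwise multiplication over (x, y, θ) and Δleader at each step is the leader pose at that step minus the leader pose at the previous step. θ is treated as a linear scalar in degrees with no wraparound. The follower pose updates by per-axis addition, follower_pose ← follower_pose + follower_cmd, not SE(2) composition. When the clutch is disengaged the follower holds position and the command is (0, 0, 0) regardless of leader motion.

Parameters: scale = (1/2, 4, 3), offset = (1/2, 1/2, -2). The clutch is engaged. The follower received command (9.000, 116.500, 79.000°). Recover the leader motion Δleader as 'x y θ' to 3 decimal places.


17.000 29.000 27.000

axis x: (9.000 − 1/2) / (1/2) = 17.000
axis y: (116.500 − 1/2) / (4) = 29.000
axis θ: (79.000 − -2) / (3) = 27.000


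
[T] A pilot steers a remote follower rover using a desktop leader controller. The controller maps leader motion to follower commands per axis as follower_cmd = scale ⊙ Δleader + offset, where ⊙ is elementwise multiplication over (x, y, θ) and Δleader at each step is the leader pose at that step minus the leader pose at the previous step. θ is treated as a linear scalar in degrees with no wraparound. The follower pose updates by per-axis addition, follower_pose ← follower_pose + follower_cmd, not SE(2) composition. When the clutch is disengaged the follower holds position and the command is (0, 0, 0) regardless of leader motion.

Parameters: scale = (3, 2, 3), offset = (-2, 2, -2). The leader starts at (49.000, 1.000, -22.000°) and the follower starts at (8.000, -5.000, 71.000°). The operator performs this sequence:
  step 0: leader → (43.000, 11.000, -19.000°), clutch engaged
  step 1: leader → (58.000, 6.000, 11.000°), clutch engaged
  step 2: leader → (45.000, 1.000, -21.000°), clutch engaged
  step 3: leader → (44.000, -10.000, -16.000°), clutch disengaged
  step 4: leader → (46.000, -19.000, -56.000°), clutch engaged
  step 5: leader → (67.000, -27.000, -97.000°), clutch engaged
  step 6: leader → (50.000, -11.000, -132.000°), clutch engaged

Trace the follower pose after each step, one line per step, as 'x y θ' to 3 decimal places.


step 0: Δleader=(-6.000, 10.000, 3.000°), engaged; cmd=(-20.000, 22.000, 7.000°) → follower=(-12.000, 17.000, 78.000°)
step 1: Δleader=(15.000, -5.000, 30.000°), engaged; cmd=(43.000, -8.000, 88.000°) → follower=(31.000, 9.000, 166.000°)
step 2: Δleader=(-13.000, -5.000, -32.000°), engaged; cmd=(-41.000, -8.000, -98.000°) → follower=(-10.000, 1.000, 68.000°)
step 3: Δleader=(-1.000, -11.000, 5.000°), disengaged; cmd=(0,0,0) → follower holds at (-10.000, 1.000, 68.000°)
step 4: Δleader=(2.000, -9.000, -40.000°), engaged; cmd=(4.000, -16.000, -122.000°) → follower=(-6.000, -15.000, -54.000°)
step 5: Δleader=(21.000, -8.000, -41.000°), engaged; cmd=(61.000, -14.000, -125.000°) → follower=(55.000, -29.000, -179.000°)
step 6: Δleader=(-17.000, 16.000, -35.000°), engaged; cmd=(-53.000, 34.000, -107.000°) → follower=(2.000, 5.000, -286.000°)

-12.000 17.000 78.000
31.000 9.000 166.000
-10.000 1.000 68.000
-10.000 1.000 68.000
-6.000 -15.000 -54.000
55.000 -29.000 -179.000
2.000 5.000 -286.000


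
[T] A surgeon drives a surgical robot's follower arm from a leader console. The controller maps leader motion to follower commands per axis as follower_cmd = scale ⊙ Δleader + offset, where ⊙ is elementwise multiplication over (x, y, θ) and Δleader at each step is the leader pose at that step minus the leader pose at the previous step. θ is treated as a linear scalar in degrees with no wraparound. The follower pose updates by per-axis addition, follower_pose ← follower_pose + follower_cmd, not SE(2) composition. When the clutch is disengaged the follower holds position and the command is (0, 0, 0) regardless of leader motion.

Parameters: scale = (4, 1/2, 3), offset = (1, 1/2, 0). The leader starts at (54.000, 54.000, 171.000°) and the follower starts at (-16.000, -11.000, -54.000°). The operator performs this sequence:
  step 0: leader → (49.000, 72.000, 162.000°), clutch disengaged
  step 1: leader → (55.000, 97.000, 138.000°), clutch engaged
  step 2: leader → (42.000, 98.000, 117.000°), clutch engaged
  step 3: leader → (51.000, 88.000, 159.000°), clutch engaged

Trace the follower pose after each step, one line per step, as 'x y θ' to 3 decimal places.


-16.000 -11.000 -54.000
9.000 2.000 -126.000
-42.000 3.000 -189.000
-5.000 -1.500 -63.000

step 0: Δleader=(-5.000, 18.000, -9.000°), disengaged; cmd=(0,0,0) → follower holds at (-16.000, -11.000, -54.000°)
step 1: Δleader=(6.000, 25.000, -24.000°), engaged; cmd=(25.000, 13.000, -72.000°) → follower=(9.000, 2.000, -126.000°)
step 2: Δleader=(-13.000, 1.000, -21.000°), engaged; cmd=(-51.000, 1.000, -63.000°) → follower=(-42.000, 3.000, -189.000°)
step 3: Δleader=(9.000, -10.000, 42.000°), engaged; cmd=(37.000, -4.500, 126.000°) → follower=(-5.000, -1.500, -63.000°)


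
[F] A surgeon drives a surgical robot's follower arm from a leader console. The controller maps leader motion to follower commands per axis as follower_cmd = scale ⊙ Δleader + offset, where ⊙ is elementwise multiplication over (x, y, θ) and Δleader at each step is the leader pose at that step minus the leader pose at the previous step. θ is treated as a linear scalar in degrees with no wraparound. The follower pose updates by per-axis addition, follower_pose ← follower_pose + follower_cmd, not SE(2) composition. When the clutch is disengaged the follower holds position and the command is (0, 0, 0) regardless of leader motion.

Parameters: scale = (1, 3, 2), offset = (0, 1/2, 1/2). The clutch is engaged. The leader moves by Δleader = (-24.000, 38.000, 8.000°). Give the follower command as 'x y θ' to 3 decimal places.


-24.000 114.500 16.500

axis x: 1·-24.000 + 0 = -24.000
axis y: 3·38.000 + 1/2 = 114.500
axis θ: 2·8.000 + 1/2 = 16.500


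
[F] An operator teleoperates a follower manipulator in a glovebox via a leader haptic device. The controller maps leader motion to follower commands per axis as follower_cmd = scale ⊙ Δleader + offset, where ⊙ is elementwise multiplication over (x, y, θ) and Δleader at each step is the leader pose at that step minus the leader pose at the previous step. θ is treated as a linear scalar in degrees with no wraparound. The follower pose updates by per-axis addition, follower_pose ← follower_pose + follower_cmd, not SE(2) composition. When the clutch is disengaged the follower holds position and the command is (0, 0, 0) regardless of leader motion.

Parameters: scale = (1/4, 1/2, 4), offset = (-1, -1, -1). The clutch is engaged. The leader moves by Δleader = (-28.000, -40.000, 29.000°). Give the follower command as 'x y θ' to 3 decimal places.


-8.000 -21.000 115.000

axis x: 1/4·-28.000 + -1 = -8.000
axis y: 1/2·-40.000 + -1 = -21.000
axis θ: 4·29.000 + -1 = 115.000
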